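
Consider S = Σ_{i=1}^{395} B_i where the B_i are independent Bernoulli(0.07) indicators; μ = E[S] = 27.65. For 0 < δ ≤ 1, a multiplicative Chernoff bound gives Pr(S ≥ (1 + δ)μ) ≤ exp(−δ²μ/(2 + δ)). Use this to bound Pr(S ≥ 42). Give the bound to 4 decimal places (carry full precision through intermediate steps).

0.0520

Write 42 = (1 + δ)μ, so δ = 42/27.65 − 1 = 0.5189873…
Then the exponent is δ²μ/(2 + δ) = (42 − μ)² / (μ·(2 + δ)) = 2.956533.
Bound = exp(−2.956533) = 0.05200.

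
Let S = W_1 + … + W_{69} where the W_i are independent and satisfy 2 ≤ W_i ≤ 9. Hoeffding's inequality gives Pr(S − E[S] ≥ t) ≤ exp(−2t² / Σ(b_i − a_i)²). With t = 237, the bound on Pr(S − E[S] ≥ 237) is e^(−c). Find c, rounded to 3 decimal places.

33.226

Σ(b_i − a_i)² = 69·(7)² = 3381.
c = 2t²/3381 = 2·237²/3381 = 33.2263.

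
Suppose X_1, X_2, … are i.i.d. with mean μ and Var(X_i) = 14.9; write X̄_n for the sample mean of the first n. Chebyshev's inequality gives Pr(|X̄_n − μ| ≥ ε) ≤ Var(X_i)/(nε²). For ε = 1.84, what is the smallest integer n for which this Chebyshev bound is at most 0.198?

Require 14.9/(n·1.84²) ≤ 0.198, i.e. n ≥ 14.9/(0.198·1.84²) = 22.227.
The smallest integer n is 23.

23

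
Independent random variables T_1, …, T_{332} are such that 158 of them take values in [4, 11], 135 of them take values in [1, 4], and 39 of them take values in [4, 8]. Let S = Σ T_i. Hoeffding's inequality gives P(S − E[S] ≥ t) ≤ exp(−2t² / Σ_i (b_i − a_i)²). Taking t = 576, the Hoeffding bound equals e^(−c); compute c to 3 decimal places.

Σ(b_i − a_i)² = 158·7² + 135·3² + 39·4² = 9581.
c = 2t² / 9581 = 2·576² / 9581 = 69.2571.

69.257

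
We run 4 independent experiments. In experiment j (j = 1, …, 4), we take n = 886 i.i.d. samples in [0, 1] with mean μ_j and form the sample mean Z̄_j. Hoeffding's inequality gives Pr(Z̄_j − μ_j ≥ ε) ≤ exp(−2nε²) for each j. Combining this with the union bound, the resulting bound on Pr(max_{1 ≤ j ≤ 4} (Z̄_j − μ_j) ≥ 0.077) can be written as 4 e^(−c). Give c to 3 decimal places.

Union bound over the 4 events: Pr(max_{1 ≤ j ≤ 4} (Z̄_j − μ_j) ≥ 0.077) ≤ 4·exp(−2nε²) = 4 exp(−2·886·0.077²).
So c = 2·886·0.077² = 10.5062.

10.506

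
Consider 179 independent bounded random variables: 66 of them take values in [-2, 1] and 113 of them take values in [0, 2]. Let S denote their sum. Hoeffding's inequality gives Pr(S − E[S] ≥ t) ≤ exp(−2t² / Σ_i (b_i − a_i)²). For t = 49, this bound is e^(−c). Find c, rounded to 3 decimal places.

4.591

Σ(b_i − a_i)² = 66·3² + 113·2² = 1046.
c = 2t² / 1046 = 2·49² / 1046 = 4.5908.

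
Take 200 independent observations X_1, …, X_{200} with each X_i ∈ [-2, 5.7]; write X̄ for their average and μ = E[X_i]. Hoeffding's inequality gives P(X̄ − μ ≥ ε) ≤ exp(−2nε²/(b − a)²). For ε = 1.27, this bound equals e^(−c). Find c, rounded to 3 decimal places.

10.881

c = 2nε²/(b − a)² = 2·200·1.27² / 7.7² = 10.8814.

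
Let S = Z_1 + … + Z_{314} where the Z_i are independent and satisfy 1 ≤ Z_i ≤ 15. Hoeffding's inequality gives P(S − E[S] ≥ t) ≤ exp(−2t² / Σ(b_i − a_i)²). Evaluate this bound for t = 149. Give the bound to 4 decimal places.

0.4860

Σ(b_i − a_i)² = 314·(14)² = 61544.
Exponent = 2·149²/61544 = 0.7215.
Bound = exp(−0.7215) = 0.48604.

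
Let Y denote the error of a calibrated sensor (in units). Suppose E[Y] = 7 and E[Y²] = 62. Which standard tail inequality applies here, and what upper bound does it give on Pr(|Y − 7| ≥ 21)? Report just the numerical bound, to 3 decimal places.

0.029

The first two moments determine the variance, so Chebyshev's inequality is the sharpest standard bound available.
Var(Y) = E[Y²] − (E[Y])² = 62 − 49 = 13.
Chebyshev's inequality: Pr(|Y − μ| ≥ t) ≤ Var(Y)/t² = 13/441 = 0.0295.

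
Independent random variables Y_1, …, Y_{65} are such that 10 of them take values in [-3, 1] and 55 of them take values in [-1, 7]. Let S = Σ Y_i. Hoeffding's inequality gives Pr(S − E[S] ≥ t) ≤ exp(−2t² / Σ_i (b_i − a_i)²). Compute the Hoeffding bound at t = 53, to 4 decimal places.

Σ(b_i − a_i)² = 10·4² + 55·8² = 3680.
Exponent = 2·53² / 3680 = 1.52663.
Bound = exp(−1.52663) = 0.21727.

0.2173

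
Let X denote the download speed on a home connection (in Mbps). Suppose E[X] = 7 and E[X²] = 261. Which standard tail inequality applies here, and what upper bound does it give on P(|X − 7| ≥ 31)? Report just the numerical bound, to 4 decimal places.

The first two moments determine the variance, so Chebyshev's inequality is the sharpest standard bound available.
Var(X) = E[X²] − (E[X])² = 261 − 49 = 212.
Chebyshev's inequality: P(|X − μ| ≥ t) ≤ Var(X)/t² = 212/961 = 0.2206.

0.2206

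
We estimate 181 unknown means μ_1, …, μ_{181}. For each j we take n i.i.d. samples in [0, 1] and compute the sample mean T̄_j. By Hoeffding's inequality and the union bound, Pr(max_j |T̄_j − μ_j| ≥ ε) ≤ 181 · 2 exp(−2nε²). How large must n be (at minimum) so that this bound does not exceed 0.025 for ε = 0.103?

452

Need 2·181·exp(−2nε²) ≤ 0.025, i.e. exp(−2nε²) ≤ 0.025/362.
So 2nε² ≥ ln(362/0.025) = 9.580524.
Hence n ≥ 9.580524/(2·0.103²) = 451.528.
The smallest integer n is 452.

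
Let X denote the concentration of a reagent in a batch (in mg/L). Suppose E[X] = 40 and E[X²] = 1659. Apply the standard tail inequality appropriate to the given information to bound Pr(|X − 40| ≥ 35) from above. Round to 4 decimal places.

The first two moments determine the variance, so Chebyshev's inequality is the sharpest standard bound available.
Var(X) = E[X²] − (E[X])² = 1659 − 1600 = 59.
Chebyshev's inequality: Pr(|X − μ| ≥ t) ≤ Var(X)/t² = 59/1225 = 0.0482.

0.0482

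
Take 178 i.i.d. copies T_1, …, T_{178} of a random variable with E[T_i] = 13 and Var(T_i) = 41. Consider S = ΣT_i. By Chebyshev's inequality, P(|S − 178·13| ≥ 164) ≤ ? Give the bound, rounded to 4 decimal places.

Var(S) = n·Var(T_i) = 178·41 = 7298.
Chebyshev: P(|S − 178·13| ≥ 164) ≤ Var(S)/164² = 7298/26896 = 0.2713.

0.2713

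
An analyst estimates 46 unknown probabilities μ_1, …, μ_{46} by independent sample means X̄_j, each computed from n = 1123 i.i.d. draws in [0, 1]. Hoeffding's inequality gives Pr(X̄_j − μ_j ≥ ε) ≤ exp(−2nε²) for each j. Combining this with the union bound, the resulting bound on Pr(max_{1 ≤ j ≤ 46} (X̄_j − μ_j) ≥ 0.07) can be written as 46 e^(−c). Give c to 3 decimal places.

11.005

Union bound over the 46 events: Pr(max_{1 ≤ j ≤ 46} (X̄_j − μ_j) ≥ 0.07) ≤ 46·exp(−2nε²) = 46 exp(−2·1123·0.07²).
So c = 2·1123·0.07² = 11.0054.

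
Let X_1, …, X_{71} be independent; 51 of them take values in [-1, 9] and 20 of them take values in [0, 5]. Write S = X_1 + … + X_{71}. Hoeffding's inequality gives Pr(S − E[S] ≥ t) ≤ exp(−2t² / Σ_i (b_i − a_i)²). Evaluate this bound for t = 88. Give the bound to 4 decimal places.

Σ(b_i − a_i)² = 51·10² + 20·5² = 5600.
Exponent = 2·88² / 5600 = 2.76571.
Bound = exp(−2.76571) = 0.06293.

0.0629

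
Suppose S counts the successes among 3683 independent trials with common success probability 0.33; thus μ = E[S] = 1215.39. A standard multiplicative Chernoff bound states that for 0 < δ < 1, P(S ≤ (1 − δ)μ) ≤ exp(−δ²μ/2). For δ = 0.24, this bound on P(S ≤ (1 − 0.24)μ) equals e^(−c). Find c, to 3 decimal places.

c = δ²μ/2 = 0.24²·1215.39/2 = 35.0032.

35.003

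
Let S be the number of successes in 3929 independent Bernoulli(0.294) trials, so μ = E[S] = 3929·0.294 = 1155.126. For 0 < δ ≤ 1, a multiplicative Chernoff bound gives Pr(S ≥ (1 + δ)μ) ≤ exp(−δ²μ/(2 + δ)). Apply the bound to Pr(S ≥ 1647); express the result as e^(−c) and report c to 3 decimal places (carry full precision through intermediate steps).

86.342

Write 1647 = (1 + δ)μ, so δ = 1647/1155.126 − 1 = 0.4258185…
Then the exponent is δ²μ/(2 + δ) = (1647 − μ)² / (μ·(2 + δ)) = 86.341596.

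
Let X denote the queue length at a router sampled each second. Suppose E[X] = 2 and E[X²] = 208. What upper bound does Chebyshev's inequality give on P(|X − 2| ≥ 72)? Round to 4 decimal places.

Var(X) = E[X²] − (E[X])² = 208 − 4 = 204.
Chebyshev's inequality: P(|X − μ| ≥ t) ≤ Var(X)/t² = 204/5184 = 0.0394.

0.0394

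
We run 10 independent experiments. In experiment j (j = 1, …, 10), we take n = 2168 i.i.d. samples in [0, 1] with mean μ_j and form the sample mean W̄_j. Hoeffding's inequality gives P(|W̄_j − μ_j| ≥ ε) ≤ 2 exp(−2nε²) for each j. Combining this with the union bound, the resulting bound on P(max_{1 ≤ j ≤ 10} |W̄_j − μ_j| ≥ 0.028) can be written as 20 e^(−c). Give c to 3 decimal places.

Union bound over the 10 events: P(max_{1 ≤ j ≤ 10} |W̄_j − μ_j| ≥ 0.028) ≤ 10·2·exp(−2nε²) = 20 exp(−2·2168·0.028²).
So c = 2·2168·0.028² = 3.3994.

3.399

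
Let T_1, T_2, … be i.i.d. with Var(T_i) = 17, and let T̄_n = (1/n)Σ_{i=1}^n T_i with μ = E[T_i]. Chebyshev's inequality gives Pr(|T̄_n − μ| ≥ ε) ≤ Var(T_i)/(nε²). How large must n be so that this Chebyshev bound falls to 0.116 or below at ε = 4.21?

9

Require 17/(n·4.21²) ≤ 0.116, i.e. n ≥ 17/(0.116·4.21²) = 8.269.
The smallest integer n is 9.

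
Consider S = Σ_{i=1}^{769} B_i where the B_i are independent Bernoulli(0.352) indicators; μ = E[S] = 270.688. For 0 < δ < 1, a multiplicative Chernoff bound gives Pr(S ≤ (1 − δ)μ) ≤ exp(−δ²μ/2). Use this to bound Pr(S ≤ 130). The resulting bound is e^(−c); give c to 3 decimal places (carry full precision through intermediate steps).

36.561

Write 130 = (1 − δ)μ, so δ = 1 − 130/270.688 = 0.5197423…
Then the exponent is δ²μ/2 = (μ − 130)²/(2μ) = 36.560751.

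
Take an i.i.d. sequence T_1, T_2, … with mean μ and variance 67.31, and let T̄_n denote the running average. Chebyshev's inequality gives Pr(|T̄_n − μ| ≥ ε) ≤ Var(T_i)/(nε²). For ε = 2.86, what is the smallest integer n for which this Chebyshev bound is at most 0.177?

Require 67.31/(n·2.86²) ≤ 0.177, i.e. n ≥ 67.31/(0.177·2.86²) = 46.492.
The smallest integer n is 47.

47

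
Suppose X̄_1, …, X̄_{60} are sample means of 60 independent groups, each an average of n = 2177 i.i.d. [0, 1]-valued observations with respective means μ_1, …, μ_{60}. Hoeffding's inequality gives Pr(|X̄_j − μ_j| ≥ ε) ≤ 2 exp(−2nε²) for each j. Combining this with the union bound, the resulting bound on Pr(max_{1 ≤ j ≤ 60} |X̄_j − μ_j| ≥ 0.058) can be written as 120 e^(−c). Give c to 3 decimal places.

Union bound over the 60 events: Pr(max_{1 ≤ j ≤ 60} |X̄_j − μ_j| ≥ 0.058) ≤ 60·2·exp(−2nε²) = 120 exp(−2·2177·0.058²).
So c = 2·2177·0.058² = 14.6469.

14.647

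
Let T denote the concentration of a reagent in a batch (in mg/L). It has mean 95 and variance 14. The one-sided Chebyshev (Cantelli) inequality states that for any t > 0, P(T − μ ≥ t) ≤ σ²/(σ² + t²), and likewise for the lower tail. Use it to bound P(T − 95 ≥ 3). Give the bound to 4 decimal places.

Here σ² = 14 and t = 3, so σ² + t² = 23.
Cantelli's bound: 14/23 = 0.6087.

0.6087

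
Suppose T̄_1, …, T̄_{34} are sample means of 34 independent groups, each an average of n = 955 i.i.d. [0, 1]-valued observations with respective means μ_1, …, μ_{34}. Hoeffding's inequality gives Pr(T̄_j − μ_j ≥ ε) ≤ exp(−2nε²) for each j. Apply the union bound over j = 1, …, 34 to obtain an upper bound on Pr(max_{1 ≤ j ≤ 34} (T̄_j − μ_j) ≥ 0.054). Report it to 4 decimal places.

Per-experiment Hoeffding bound: exp(−2·955·0.054²) = exp(−5.56956) = 0.0038122.
Union bound over 34 events: 34·0.0038122 = 0.12961.

0.1296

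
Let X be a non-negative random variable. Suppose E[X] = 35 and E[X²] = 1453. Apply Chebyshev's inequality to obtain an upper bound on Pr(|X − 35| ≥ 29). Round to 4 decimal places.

Var(X) = E[X²] − (E[X])² = 1453 − 1225 = 228.
Chebyshev's inequality: Pr(|X − μ| ≥ t) ≤ Var(X)/t² = 228/841 = 0.2711.

0.2711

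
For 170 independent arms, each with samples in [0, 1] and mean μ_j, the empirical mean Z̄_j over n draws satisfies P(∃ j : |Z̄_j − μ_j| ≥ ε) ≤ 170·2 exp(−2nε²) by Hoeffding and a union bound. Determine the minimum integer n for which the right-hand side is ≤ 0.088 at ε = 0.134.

Need 2·170·exp(−2nε²) ≤ 0.088, i.e. exp(−2nε²) ≤ 0.088/340.
So 2nε² ≥ ln(340/0.088) = 8.259364.
Hence n ≥ 8.259364/(2·0.134²) = 229.989.
The smallest integer n is 230.

230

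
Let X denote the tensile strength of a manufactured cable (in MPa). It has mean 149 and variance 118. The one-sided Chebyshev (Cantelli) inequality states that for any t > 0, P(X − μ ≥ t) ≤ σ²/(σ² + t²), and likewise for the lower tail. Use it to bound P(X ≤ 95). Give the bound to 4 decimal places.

Here σ² = 118 and t = 54, so σ² + t² = 3034.
Cantelli's bound: 118/3034 = 0.0389.

0.0389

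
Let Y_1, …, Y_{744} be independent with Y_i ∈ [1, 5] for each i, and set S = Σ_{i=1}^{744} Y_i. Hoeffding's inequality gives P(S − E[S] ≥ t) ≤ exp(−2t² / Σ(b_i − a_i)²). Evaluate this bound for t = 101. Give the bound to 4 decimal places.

0.1802

Σ(b_i − a_i)² = 744·(4)² = 11904.
Exponent = 2·101²/11904 = 1.7139.
Bound = exp(−1.7139) = 0.18017.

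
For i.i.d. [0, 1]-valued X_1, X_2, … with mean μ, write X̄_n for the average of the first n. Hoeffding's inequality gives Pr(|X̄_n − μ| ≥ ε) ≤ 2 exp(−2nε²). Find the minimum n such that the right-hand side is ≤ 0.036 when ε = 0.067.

Require 2·exp(−2nε²) ≤ 0.036, i.e. 2nε² ≥ ln(2/0.036) = 4.017384.
So n ≥ 4.017384 / (2·0.067²) = 447.470.
The smallest integer n is 448.

448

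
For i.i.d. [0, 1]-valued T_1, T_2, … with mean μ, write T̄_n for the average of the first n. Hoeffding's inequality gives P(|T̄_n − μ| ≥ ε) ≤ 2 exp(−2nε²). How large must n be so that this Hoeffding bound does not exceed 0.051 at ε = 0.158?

Require 2·exp(−2nε²) ≤ 0.051, i.e. 2nε² ≥ ln(2/0.051) = 3.669077.
So n ≥ 3.669077 / (2·0.158²) = 73.487.
The smallest integer n is 74.

74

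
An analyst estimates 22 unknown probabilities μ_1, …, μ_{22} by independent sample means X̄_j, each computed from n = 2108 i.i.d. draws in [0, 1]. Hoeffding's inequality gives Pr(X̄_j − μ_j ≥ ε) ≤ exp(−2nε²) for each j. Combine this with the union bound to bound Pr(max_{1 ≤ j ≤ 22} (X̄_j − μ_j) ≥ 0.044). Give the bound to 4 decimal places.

0.0063

Per-experiment Hoeffding bound: exp(−2·2108·0.044²) = exp(−8.16218) = 0.00028524.
Union bound over 22 events: 22·0.00028524 = 0.00628.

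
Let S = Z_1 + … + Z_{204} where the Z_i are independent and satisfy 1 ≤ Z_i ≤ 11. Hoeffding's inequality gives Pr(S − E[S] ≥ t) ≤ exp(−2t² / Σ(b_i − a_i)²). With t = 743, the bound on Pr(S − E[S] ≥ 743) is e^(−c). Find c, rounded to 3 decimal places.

Σ(b_i − a_i)² = 204·(10)² = 20400.
c = 2t²/20400 = 2·743²/20400 = 54.1225.

54.122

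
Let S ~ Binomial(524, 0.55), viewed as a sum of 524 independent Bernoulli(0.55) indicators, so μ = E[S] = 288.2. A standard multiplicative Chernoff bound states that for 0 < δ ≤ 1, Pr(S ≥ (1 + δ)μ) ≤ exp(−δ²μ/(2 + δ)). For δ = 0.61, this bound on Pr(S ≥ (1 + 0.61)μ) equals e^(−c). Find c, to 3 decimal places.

c = δ²μ/(2 + δ) = 0.61²·288.2/(2 + 0.61) = 41.0878.

41.088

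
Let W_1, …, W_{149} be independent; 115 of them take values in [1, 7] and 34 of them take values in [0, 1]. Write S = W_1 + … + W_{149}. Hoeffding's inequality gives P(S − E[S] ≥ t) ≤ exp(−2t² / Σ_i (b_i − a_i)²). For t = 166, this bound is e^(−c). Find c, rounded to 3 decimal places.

Σ(b_i − a_i)² = 115·6² + 34·1² = 4174.
c = 2t² / 4174 = 2·166² / 4174 = 13.2036.

13.204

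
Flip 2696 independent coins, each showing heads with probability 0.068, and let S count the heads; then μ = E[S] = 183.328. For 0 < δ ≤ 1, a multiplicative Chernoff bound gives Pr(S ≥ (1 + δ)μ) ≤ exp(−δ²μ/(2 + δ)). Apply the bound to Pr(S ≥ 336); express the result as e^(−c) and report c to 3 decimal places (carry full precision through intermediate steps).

44.883

Write 336 = (1 + δ)μ, so δ = 336/183.328 − 1 = 0.8327806…
Then the exponent is δ²μ/(2 + δ) = (336 − μ)² / (μ·(2 + δ)) = 44.882501.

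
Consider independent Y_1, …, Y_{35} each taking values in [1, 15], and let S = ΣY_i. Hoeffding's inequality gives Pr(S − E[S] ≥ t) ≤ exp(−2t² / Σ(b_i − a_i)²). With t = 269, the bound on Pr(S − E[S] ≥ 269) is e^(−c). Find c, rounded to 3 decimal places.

21.097

Σ(b_i − a_i)² = 35·(14)² = 6860.
c = 2t²/6860 = 2·269²/6860 = 21.0965.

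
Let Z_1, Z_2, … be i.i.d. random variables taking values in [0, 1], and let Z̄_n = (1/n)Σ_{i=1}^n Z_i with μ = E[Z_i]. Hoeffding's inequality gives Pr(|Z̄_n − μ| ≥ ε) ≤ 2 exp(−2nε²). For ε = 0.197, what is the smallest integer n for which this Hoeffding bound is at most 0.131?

Require 2·exp(−2nε²) ≤ 0.131, i.e. 2nε² ≥ ln(2/0.131) = 2.725705.
So n ≥ 2.725705 / (2·0.197²) = 35.117.
The smallest integer n is 36.

36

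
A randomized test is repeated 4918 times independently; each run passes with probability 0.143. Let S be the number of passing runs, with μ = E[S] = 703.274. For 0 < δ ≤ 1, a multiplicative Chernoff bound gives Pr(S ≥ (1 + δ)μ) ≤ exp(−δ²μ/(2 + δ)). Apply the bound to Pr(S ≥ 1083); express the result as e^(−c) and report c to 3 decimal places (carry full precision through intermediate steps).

Write 1083 = (1 + δ)μ, so δ = 1083/703.274 − 1 = 0.5399403…
Then the exponent is δ²μ/(2 + δ) = (1083 − μ)² / (μ·(2 + δ)) = 80.722126.

80.722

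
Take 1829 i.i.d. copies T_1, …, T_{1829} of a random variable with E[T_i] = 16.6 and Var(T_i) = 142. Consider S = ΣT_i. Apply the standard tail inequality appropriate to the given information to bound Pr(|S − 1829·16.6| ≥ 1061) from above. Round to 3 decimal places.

0.231

With mean and variance of each term known, Chebyshev's inequality bounds the deviation of the sum (or sample mean).
Var(S) = n·Var(T_i) = 1829·142 = 259718.
Chebyshev: Pr(|S − 1829·16.6| ≥ 1061) ≤ Var(S)/1061² = 259718/1125721 = 0.2307.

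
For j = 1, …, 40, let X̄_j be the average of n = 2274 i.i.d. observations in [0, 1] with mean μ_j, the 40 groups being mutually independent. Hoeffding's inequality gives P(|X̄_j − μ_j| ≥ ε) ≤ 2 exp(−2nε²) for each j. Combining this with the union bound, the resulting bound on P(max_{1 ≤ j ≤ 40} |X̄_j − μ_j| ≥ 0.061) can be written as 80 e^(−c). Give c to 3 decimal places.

16.923

Union bound over the 40 events: P(max_{1 ≤ j ≤ 40} |X̄_j − μ_j| ≥ 0.061) ≤ 40·2·exp(−2nε²) = 80 exp(−2·2274·0.061²).
So c = 2·2274·0.061² = 16.9231.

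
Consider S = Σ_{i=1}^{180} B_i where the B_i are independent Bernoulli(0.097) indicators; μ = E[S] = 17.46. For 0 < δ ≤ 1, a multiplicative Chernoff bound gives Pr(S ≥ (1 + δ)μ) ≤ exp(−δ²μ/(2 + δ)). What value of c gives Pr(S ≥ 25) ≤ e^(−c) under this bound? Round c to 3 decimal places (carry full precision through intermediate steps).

1.339

Write 25 = (1 + δ)μ, so δ = 25/17.46 − 1 = 0.4318442…
Then the exponent is δ²μ/(2 + δ) = (25 − μ)² / (μ·(2 + δ)) = 1.338945.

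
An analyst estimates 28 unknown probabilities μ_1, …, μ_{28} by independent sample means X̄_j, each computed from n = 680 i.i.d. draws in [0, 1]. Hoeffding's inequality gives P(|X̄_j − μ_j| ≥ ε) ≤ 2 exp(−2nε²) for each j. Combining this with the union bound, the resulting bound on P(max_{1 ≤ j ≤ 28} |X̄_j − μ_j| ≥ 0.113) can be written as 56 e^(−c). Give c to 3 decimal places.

17.366

Union bound over the 28 events: P(max_{1 ≤ j ≤ 28} |X̄_j − μ_j| ≥ 0.113) ≤ 28·2·exp(−2nε²) = 56 exp(−2·680·0.113²).
So c = 2·680·0.113² = 17.3658.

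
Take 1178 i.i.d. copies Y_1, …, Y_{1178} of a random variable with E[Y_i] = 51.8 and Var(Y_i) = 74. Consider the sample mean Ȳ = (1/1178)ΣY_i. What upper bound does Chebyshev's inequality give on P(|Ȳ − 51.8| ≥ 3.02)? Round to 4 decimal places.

Var(Ȳ) = Var(Y_i)/n = 74/1178 = 0.062818.
Chebyshev: P(|Ȳ − 51.8| ≥ 3.02) ≤ Var(Ȳ)/(3.02)² = 74/(1178·3.02²) = 0.0069.

0.0069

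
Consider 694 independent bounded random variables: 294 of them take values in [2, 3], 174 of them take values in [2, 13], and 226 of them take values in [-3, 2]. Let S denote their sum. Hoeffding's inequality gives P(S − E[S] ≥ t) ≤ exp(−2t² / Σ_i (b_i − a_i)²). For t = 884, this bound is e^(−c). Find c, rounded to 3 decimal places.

57.890

Σ(b_i − a_i)² = 294·1² + 174·11² + 226·5² = 26998.
c = 2t² / 26998 = 2·884² / 26998 = 57.8899.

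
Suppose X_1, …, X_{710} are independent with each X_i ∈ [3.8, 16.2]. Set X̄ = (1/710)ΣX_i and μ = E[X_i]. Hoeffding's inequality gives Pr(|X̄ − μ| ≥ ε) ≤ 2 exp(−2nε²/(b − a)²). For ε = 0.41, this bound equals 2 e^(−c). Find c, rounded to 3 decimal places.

1.552

c = 2nε²/(b − a)² = 2·710·0.41² / 12.4² = 1.5524.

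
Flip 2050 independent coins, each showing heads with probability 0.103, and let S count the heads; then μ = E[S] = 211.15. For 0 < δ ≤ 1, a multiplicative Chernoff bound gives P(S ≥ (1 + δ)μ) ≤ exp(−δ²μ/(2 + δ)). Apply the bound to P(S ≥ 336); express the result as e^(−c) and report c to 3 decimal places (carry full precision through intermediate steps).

Write 336 = (1 + δ)μ, so δ = 336/211.15 − 1 = 0.5912858…
Then the exponent is δ²μ/(2 + δ) = (336 − μ)² / (μ·(2 + δ)) = 28.488573.

28.489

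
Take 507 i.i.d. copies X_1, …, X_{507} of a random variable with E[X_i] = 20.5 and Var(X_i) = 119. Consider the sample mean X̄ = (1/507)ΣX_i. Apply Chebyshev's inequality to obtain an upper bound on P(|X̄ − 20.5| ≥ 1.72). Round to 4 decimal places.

Var(X̄) = Var(X_i)/n = 119/507 = 0.23471.
Chebyshev: P(|X̄ − 20.5| ≥ 1.72) ≤ Var(X̄)/(1.72)² = 119/(507·1.72²) = 0.0793.

0.0793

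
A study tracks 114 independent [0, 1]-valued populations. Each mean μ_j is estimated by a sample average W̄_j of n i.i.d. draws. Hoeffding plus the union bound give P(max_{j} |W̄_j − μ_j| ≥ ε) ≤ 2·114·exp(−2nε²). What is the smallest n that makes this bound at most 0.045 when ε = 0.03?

Need 2·114·exp(−2nε²) ≤ 0.045, i.e. exp(−2nε²) ≤ 0.045/228.
So 2nε² ≥ ln(228/0.045) = 8.530438.
Hence n ≥ 8.530438/(2·0.03²) = 4739.132.
The smallest integer n is 4740.

4740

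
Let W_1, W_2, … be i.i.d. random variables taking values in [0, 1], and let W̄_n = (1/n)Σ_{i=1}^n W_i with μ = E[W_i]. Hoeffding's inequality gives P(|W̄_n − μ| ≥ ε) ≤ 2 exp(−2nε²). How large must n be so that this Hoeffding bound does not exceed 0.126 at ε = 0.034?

1196

Require 2·exp(−2nε²) ≤ 0.126, i.e. 2nε² ≥ ln(2/0.126) = 2.764621.
So n ≥ 2.764621 / (2·0.034²) = 1195.770.
The smallest integer n is 1196.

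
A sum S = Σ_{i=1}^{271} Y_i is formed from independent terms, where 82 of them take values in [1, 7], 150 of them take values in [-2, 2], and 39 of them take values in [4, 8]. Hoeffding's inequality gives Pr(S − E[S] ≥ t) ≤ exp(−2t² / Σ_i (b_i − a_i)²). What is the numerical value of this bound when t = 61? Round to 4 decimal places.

Σ(b_i − a_i)² = 82·6² + 150·4² + 39·4² = 5976.
Exponent = 2·61² / 5976 = 1.24531.
Bound = exp(−1.24531) = 0.28785.

0.2879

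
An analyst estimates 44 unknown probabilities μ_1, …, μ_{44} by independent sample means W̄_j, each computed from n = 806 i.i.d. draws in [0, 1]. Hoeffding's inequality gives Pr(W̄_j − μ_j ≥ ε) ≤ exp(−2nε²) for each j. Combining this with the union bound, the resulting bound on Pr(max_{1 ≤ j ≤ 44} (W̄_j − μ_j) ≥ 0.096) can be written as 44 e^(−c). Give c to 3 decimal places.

14.856

Union bound over the 44 events: Pr(max_{1 ≤ j ≤ 44} (W̄_j − μ_j) ≥ 0.096) ≤ 44·exp(−2nε²) = 44 exp(−2·806·0.096²).
So c = 2·806·0.096² = 14.8562.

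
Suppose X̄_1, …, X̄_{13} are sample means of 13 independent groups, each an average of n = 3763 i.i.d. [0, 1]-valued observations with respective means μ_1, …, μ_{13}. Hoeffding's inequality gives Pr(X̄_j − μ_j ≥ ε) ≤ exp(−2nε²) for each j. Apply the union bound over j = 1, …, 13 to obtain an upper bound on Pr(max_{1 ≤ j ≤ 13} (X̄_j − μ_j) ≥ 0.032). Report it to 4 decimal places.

Per-experiment Hoeffding bound: exp(−2·3763·0.032²) = exp(−7.70662) = 0.00044984.
Union bound over 13 events: 13·0.00044984 = 0.00585.

0.0058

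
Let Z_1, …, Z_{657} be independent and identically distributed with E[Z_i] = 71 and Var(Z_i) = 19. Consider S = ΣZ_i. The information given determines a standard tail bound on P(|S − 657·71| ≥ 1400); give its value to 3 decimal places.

With mean and variance of each term known, Chebyshev's inequality bounds the deviation of the sum (or sample mean).
Var(S) = n·Var(Z_i) = 657·19 = 12483.
Chebyshev: P(|S − 657·71| ≥ 1400) ≤ Var(S)/1400² = 12483/1960000 = 0.0064.

0.006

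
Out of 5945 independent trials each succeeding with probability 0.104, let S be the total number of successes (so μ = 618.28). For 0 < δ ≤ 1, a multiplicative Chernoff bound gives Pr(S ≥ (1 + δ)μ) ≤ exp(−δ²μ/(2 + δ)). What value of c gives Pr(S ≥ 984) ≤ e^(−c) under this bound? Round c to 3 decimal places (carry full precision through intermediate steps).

83.475

Write 984 = (1 + δ)μ, so δ = 984/618.28 − 1 = 0.5915119…
Then the exponent is δ²μ/(2 + δ) = (984 − μ)² / (μ·(2 + δ)) = 83.475496.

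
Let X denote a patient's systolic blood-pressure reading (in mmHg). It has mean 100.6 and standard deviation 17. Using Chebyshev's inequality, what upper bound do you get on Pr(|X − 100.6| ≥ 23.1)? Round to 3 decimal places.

Chebyshev: Pr(|X − μ| ≥ t) ≤ Var(X)/t².
Var(X) = σ² = 17² = 289.
Bound = 289 / 533.61 = 0.5416.

0.542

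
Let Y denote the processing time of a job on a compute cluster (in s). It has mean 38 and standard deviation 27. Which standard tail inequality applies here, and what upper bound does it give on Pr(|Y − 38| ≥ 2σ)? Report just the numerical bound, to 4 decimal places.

0.2500

Mean and variance are known, so Chebyshev's inequality applies.
Chebyshev: Pr(|Y − μ| ≥ t) ≤ Var(Y)/t².
Var(Y) = σ² = 27² = 729.
t = 2·27 = 54.
Bound = 729 / 2916 = 0.2500.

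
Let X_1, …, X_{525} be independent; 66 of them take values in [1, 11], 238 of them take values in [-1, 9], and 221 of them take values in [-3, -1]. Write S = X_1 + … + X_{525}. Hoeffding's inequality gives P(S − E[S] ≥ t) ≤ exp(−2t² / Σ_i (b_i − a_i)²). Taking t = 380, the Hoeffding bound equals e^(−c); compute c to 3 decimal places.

9.232

Σ(b_i − a_i)² = 66·10² + 238·10² + 221·2² = 31284.
c = 2t² / 31284 = 2·380² / 31284 = 9.2316.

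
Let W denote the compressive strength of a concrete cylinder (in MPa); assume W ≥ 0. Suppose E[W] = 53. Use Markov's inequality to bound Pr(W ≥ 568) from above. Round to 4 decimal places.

0.0933

Markov's inequality: for a non-negative random variable, Pr(W ≥ a) ≤ E[W]/a.
Here E[W] = 53 and a = 568, so the bound is 53/568 = 0.0933.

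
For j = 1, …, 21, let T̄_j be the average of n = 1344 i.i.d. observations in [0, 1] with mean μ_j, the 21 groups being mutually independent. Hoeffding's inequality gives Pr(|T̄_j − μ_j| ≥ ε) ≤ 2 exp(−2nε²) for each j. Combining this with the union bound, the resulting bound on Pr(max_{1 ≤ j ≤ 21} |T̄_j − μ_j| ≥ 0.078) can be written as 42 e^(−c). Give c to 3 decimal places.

Union bound over the 21 events: Pr(max_{1 ≤ j ≤ 21} |T̄_j − μ_j| ≥ 0.078) ≤ 21·2·exp(−2nε²) = 42 exp(−2·1344·0.078²).
So c = 2·1344·0.078² = 16.3538.

16.354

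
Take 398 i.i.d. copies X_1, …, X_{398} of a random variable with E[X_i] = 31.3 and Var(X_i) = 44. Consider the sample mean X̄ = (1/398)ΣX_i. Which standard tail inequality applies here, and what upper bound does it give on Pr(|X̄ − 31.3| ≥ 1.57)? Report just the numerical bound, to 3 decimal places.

With mean and variance of each term known, Chebyshev's inequality bounds the deviation of the sum (or sample mean).
Var(X̄) = Var(X_i)/n = 44/398 = 0.11055.
Chebyshev: Pr(|X̄ − 31.3| ≥ 1.57) ≤ Var(X̄)/(1.57)² = 44/(398·1.57²) = 0.0449.

0.045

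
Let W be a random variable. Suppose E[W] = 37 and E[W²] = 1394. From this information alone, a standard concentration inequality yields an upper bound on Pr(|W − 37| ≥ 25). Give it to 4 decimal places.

The first two moments determine the variance, so Chebyshev's inequality is the sharpest standard bound available.
Var(W) = E[W²] − (E[W])² = 1394 − 1369 = 25.
Chebyshev's inequality: Pr(|W − μ| ≥ t) ≤ Var(W)/t² = 25/625 = 0.0400.

0.0400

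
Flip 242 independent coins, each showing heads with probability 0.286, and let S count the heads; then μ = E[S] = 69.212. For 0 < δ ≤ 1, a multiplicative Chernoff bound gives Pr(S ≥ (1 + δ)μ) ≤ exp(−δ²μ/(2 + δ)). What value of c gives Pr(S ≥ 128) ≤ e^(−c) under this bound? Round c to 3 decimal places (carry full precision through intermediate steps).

17.524

Write 128 = (1 + δ)μ, so δ = 128/69.212 − 1 = 0.8493903…
Then the exponent is δ²μ/(2 + δ) = (128 − μ)² / (μ·(2 + δ)) = 17.524435.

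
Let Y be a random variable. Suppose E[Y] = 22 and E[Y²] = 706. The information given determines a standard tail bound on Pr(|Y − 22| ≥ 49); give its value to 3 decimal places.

0.092

The first two moments determine the variance, so Chebyshev's inequality is the sharpest standard bound available.
Var(Y) = E[Y²] − (E[Y])² = 706 − 484 = 222.
Chebyshev's inequality: Pr(|Y − μ| ≥ t) ≤ Var(Y)/t² = 222/2401 = 0.0925.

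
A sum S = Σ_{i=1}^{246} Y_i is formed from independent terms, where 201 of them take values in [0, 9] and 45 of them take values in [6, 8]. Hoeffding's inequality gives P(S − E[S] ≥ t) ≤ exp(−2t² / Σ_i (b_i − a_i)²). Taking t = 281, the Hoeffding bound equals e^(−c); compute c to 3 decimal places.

9.594

Σ(b_i − a_i)² = 201·9² + 45·2² = 16461.
c = 2t² / 16461 = 2·281² / 16461 = 9.5937.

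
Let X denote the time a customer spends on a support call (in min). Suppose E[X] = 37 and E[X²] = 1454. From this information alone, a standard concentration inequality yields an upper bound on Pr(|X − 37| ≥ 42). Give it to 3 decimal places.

The first two moments determine the variance, so Chebyshev's inequality is the sharpest standard bound available.
Var(X) = E[X²] − (E[X])² = 1454 − 1369 = 85.
Chebyshev's inequality: Pr(|X − μ| ≥ t) ≤ Var(X)/t² = 85/1764 = 0.0482.

0.048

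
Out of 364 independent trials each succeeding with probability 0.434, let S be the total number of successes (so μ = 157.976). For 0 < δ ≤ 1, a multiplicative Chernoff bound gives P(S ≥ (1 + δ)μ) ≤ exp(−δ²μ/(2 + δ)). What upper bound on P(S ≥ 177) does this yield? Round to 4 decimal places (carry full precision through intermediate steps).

0.3395

Write 177 = (1 + δ)μ, so δ = 177/157.976 − 1 = 0.1204234…
Then the exponent is δ²μ/(2 + δ) = (177 − μ)² / (μ·(2 + δ)) = 1.080413.
Bound = exp(−1.080413) = 0.33946.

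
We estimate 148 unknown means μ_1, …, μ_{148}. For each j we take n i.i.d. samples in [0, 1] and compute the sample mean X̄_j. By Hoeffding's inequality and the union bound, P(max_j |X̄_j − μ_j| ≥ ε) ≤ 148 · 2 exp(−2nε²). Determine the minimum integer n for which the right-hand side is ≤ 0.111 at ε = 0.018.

12174

Need 2·148·exp(−2nε²) ≤ 0.111, i.e. exp(−2nε²) ≤ 0.111/296.
So 2nε² ≥ ln(296/0.111) = 7.888585.
Hence n ≥ 7.888585/(2·0.018²) = 12173.742.
The smallest integer n is 12174.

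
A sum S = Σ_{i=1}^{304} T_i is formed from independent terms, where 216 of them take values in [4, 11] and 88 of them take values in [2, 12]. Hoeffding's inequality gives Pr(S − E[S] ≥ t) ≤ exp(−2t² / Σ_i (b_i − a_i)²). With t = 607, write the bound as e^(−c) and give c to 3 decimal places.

38.016

Σ(b_i − a_i)² = 216·7² + 88·10² = 19384.
c = 2t² / 19384 = 2·607² / 19384 = 38.0158.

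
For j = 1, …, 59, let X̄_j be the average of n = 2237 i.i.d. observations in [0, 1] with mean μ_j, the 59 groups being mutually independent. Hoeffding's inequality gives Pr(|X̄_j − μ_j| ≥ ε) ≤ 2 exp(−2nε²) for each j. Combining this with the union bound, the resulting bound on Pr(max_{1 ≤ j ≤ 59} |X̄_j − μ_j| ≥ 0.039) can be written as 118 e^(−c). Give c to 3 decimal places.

Union bound over the 59 events: Pr(max_{1 ≤ j ≤ 59} |X̄_j − μ_j| ≥ 0.039) ≤ 59·2·exp(−2nε²) = 118 exp(−2·2237·0.039²).
So c = 2·2237·0.039² = 6.8050.

6.805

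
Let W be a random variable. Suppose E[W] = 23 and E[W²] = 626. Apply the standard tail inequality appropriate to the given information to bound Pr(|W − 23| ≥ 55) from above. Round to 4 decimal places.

The first two moments determine the variance, so Chebyshev's inequality is the sharpest standard bound available.
Var(W) = E[W²] − (E[W])² = 626 − 529 = 97.
Chebyshev's inequality: Pr(|W − μ| ≥ t) ≤ Var(W)/t² = 97/3025 = 0.0321.

0.0321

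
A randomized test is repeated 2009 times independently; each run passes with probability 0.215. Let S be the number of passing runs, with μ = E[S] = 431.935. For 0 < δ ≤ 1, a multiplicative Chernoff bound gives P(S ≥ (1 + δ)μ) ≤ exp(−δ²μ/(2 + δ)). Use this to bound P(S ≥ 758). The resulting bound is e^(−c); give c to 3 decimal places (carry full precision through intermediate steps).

89.348

Write 758 = (1 + δ)μ, so δ = 758/431.935 − 1 = 0.7548937…
Then the exponent is δ²μ/(2 + δ) = (758 − μ)² / (μ·(2 + δ)) = 89.348060.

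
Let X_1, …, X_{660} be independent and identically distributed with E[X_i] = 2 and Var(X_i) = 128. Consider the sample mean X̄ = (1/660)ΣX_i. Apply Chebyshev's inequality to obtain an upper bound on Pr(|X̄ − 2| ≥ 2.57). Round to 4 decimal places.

0.0294

Var(X̄) = Var(X_i)/n = 128/660 = 0.19394.
Chebyshev: Pr(|X̄ − 2| ≥ 2.57) ≤ Var(X̄)/(2.57)² = 128/(660·2.57²) = 0.0294.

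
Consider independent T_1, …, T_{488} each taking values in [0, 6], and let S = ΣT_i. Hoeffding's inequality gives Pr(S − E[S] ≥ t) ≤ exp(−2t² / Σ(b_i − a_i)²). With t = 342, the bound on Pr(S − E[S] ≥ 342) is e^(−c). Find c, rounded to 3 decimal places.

Σ(b_i − a_i)² = 488·(6)² = 17568.
c = 2t²/17568 = 2·342²/17568 = 13.3156.

13.316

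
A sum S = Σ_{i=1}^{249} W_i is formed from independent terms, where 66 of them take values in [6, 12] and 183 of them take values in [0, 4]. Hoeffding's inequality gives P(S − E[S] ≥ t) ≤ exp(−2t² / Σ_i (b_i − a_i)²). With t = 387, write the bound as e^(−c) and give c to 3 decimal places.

56.474

Σ(b_i − a_i)² = 66·6² + 183·4² = 5304.
c = 2t² / 5304 = 2·387² / 5304 = 56.4740.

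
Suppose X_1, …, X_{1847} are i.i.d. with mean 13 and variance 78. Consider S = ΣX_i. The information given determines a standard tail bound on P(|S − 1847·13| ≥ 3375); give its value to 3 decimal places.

With mean and variance of each term known, Chebyshev's inequality bounds the deviation of the sum (or sample mean).
Var(S) = n·Var(X_i) = 1847·78 = 144066.
Chebyshev: P(|S − 1847·13| ≥ 3375) ≤ Var(S)/3375² = 144066/11390625 = 0.0126.

0.013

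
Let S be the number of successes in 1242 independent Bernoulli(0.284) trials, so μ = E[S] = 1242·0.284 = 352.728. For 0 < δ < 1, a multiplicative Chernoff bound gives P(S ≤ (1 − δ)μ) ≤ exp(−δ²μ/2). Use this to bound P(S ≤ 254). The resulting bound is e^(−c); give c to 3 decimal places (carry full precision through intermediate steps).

Write 254 = (1 − δ)μ, so δ = 1 − 254/352.728 = 0.2798984…
Then the exponent is δ²μ/2 = (μ − 254)²/(2μ) = 13.816904.

13.817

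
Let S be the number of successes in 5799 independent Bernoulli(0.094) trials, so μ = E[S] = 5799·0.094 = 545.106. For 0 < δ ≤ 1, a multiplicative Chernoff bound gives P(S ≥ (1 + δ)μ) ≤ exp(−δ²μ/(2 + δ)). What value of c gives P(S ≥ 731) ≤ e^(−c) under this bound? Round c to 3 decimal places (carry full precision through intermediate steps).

27.080

Write 731 = (1 + δ)μ, so δ = 731/545.106 − 1 = 0.3410236…
Then the exponent is δ²μ/(2 + δ) = (731 − μ)² / (μ·(2 + δ)) = 27.079709.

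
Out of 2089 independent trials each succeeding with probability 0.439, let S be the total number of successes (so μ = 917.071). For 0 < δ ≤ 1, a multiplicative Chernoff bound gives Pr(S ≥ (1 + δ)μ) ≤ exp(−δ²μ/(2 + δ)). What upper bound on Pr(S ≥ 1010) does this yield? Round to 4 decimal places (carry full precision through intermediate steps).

0.0113

Write 1010 = (1 + δ)μ, so δ = 1010/917.071 − 1 = 0.1013324…
Then the exponent is δ²μ/(2 + δ) = (1010 − μ)² / (μ·(2 + δ)) = 4.481308.
Bound = exp(−4.481308) = 0.01132.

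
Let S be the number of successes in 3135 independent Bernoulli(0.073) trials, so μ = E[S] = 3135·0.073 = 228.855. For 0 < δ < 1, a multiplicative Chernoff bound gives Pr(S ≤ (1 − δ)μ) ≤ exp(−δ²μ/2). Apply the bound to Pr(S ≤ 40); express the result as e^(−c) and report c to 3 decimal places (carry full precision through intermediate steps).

77.923

Write 40 = (1 − δ)μ, so δ = 1 − 40/228.855 = 0.8252168…
Then the exponent is δ²μ/2 = (μ − 40)²/(2μ) = 77.923163.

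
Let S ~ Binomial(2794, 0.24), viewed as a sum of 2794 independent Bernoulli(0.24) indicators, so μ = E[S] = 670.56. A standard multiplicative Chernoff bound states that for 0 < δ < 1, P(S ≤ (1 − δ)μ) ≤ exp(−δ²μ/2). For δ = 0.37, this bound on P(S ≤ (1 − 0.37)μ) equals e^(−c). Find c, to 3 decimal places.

45.900

c = δ²μ/2 = 0.37²·670.56/2 = 45.8998.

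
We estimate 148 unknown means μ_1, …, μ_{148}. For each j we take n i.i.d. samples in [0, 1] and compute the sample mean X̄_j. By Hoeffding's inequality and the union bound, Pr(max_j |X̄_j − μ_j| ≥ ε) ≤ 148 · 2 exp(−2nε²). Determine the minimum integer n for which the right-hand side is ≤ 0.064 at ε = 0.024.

Need 2·148·exp(−2nε²) ≤ 0.064, i.e. exp(−2nε²) ≤ 0.064/296.
So 2nε² ≥ ln(296/0.064) = 8.439232.
Hence n ≥ 8.439232/(2·0.024²) = 7325.722.
The smallest integer n is 7326.

7326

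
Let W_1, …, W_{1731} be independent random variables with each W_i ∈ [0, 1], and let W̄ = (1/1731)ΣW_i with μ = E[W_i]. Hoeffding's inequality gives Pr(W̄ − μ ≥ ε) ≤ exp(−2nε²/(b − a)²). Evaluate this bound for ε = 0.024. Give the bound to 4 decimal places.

Exponent: 2nε²/(b − a)² = 2·1731·0.024² / 1² = 1.99411.
Bound = exp(−1.99411) = 0.13613.

0.1361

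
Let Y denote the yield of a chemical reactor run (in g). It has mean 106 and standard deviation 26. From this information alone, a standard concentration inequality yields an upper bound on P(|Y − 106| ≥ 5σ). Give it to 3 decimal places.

0.040

Mean and variance are known, so Chebyshev's inequality applies.
Chebyshev: P(|Y − μ| ≥ t) ≤ Var(Y)/t².
Var(Y) = σ² = 26² = 676.
t = 5·26 = 130.
Bound = 676 / 16900 = 0.0400.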